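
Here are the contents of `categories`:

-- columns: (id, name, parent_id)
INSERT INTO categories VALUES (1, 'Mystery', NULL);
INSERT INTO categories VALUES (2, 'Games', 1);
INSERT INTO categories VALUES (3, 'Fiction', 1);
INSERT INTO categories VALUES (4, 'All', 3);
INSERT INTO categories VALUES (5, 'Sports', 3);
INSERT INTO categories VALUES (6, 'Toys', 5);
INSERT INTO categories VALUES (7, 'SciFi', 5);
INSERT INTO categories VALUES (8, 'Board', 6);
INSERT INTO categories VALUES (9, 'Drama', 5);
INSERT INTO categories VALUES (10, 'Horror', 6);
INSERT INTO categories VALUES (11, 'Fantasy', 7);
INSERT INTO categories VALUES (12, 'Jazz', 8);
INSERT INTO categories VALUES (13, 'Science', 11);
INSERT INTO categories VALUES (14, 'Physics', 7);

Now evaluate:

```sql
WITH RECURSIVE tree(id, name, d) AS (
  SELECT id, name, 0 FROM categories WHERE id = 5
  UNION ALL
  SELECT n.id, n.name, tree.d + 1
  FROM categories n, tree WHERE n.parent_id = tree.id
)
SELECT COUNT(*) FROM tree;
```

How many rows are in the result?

Base: id=5 (Sports) at d 0.
Iteration 1: rows with parent_id in {5} -> Toys (id 6, d 1), SciFi (id 7, d 1), Drama (id 9, d 1).
Iteration 2: rows with parent_id in {6,7,9} -> Board (id 8, d 2), Horror (id 10, d 2), Fantasy (id 11, d 2), Physics (id 14, d 2).
Iteration 3: rows with parent_id in {8,10,11,14} -> Jazz (id 12, d 3), Science (id 13, d 3).
Iteration 4: no rows with parent_id in {12,13}; recursion stops.
Total rows emitted: 10.

10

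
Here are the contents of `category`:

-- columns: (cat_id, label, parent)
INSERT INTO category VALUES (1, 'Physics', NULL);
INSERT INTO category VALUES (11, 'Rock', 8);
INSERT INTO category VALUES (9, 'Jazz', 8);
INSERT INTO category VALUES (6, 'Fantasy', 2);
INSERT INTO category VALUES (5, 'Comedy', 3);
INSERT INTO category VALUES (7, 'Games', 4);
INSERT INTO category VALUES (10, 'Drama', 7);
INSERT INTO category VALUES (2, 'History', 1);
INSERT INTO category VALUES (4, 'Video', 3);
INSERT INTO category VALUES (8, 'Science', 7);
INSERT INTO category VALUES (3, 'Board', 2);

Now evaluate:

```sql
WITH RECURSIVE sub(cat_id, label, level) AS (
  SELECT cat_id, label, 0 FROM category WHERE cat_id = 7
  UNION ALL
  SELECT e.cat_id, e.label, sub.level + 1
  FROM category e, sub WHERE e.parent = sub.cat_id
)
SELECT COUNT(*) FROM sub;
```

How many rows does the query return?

Base: cat_id=7 (Games) at level 0.
Iteration 1: rows with parent in {7} -> Science (id 8, level 1), Drama (id 10, level 1).
Iteration 2: rows with parent in {8,10} -> Jazz (id 9, level 2), Rock (id 11, level 2).
Iteration 3: no rows with parent in {9,11}; recursion stops.
Total rows emitted: 5.

5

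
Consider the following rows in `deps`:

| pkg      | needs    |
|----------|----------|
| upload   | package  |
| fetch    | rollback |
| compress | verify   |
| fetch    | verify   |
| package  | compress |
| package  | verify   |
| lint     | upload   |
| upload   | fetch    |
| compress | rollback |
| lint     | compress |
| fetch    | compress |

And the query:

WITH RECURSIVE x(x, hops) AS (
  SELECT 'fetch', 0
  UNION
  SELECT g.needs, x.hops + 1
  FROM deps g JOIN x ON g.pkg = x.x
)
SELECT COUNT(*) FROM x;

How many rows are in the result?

Base: (fetch, hops=0).
Iteration 1: edges from {fetch} -> (compress, hops=1), (rollback, hops=1), (verify, hops=1).
Iteration 2: edges from {compress,rollback,verify} -> (rollback, hops=2), (verify, hops=2).
Iteration 3: no outgoing edges from {rollback,verify}; recursion stops.
Total rows emitted: 6.

6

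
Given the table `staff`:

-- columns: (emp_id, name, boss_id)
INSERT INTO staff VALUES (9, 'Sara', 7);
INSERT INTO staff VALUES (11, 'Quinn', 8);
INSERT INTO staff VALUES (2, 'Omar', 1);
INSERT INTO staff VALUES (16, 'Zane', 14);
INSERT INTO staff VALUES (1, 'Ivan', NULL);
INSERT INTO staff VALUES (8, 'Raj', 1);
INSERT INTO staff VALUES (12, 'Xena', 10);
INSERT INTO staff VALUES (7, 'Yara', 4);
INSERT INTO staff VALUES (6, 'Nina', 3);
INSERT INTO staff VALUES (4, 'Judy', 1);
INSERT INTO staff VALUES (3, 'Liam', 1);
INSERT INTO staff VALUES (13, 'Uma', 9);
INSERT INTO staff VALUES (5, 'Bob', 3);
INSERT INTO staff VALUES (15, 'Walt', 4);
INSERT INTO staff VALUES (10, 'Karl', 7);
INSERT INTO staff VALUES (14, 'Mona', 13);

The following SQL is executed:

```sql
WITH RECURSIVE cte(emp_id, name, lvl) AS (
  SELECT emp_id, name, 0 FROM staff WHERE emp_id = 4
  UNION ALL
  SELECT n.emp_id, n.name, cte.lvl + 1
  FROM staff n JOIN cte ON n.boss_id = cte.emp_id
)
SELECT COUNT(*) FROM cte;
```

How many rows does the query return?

Base: emp_id=4 (Judy) at lvl 0.
Iteration 1: rows with boss_id in {4} -> Yara (id 7, lvl 1), Walt (id 15, lvl 1).
Iteration 2: rows with boss_id in {7,15} -> Sara (id 9, lvl 2), Karl (id 10, lvl 2).
Iteration 3: rows with boss_id in {9,10} -> Xena (id 12, lvl 3), Uma (id 13, lvl 3).
Iteration 4: rows with boss_id in {12,13} -> Mona (id 14, lvl 4).
Iteration 5: rows with boss_id in {14} -> Zane (id 16, lvl 5).
Iteration 6: no rows with boss_id in {16}; recursion stops.
Total rows emitted: 9.

9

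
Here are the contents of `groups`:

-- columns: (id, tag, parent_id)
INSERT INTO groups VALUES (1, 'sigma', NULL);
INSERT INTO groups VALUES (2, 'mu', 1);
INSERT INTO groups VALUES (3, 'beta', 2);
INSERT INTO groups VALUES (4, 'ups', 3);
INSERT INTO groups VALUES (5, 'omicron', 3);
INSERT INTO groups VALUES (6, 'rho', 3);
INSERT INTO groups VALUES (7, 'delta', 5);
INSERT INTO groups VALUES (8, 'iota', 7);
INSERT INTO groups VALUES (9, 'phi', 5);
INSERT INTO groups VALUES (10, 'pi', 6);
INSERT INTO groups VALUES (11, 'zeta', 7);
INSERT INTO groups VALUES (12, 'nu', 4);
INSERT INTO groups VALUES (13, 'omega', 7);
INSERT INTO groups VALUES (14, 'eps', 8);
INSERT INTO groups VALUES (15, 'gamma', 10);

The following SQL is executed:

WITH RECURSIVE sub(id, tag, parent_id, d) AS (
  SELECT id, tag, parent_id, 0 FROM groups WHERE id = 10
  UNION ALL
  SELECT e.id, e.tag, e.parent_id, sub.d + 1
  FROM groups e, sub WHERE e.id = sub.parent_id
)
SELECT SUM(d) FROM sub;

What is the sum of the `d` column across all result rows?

Base: id=10 (pi), parent_id=6, d 0.
Iteration 1: join on id=6 -> rho (id 6, parent_id=3, d 1).
Iteration 2: join on id=3 -> beta (id 3, parent_id=2, d 2).
Iteration 3: join on id=2 -> mu (id 2, parent_id=1, d 3).
Iteration 4: join on id=1 -> sigma (id 1, parent_id=NULL, d 4).
Iteration 5: parent_id is NULL; no match; recursion stops.
SUM(d) = 0 + 1 + 2 + 3 + 4 = 10.

10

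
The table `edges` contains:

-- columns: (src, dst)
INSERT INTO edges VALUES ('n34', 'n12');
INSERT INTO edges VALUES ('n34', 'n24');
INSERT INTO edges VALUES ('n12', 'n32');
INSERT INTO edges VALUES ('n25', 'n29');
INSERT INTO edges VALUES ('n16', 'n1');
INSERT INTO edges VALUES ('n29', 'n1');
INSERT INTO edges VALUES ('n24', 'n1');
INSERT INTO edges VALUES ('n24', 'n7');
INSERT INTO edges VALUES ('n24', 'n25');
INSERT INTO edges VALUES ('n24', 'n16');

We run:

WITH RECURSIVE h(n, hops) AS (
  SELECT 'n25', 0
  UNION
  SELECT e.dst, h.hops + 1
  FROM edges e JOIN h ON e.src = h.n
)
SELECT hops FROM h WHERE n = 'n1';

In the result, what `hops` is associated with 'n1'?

2

Base: (n25, hops=0).
Iteration 1: edges from {n25} -> (n29, hops=1).
Iteration 2: edges from {n29} -> (n1, hops=2).
Iteration 3: no outgoing edges from {n1}; recursion stops.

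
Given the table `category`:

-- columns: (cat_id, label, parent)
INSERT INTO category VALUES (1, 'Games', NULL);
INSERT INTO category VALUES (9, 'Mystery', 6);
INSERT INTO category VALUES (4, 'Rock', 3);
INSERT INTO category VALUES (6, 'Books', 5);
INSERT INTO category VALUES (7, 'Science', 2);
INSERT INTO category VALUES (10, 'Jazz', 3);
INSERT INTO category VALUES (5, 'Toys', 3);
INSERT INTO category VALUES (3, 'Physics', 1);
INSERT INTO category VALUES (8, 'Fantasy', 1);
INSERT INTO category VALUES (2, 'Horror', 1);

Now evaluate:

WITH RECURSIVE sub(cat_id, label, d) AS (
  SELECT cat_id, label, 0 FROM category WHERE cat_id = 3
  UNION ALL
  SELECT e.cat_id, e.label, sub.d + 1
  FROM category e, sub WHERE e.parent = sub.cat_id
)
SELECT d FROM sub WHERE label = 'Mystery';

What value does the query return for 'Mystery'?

3

Base: cat_id=3 (Physics) at d 0.
Iteration 1: rows with parent in {3} -> Rock (id 4, d 1), Toys (id 5, d 1), Jazz (id 10, d 1).
Iteration 2: rows with parent in {4,5,10} -> Books (id 6, d 2).
Iteration 3: rows with parent in {6} -> Mystery (id 9, d 3).
Iteration 4: no rows with parent in {9}; recursion stops.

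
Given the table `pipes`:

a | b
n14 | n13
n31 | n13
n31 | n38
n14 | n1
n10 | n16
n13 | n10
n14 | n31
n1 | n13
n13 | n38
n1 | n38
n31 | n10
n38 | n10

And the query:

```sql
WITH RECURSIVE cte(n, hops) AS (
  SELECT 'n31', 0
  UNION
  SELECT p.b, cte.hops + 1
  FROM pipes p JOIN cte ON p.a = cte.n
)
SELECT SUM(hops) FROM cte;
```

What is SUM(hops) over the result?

Base: (n31, hops=0).
Iteration 1: edges from {n31} -> (n10, hops=1), (n13, hops=1), (n38, hops=1).
Iteration 2: edges from {n10,n13,n38} -> (n10, hops=2), (n16, hops=2), (n38, hops=2). [UNION drops 1 duplicate row(s)]
Iteration 3: edges from {n10,n16,n38} -> (n10, hops=3), (n16, hops=3).
Iteration 4: edges from {n10,n16} -> (n16, hops=4).
Iteration 5: no outgoing edges from {n16}; recursion stops.
SUM(hops) = 0 + 1 + 1 + 1 + 2 + 2 + 2 + 3 + 3 + 4 = 19.

19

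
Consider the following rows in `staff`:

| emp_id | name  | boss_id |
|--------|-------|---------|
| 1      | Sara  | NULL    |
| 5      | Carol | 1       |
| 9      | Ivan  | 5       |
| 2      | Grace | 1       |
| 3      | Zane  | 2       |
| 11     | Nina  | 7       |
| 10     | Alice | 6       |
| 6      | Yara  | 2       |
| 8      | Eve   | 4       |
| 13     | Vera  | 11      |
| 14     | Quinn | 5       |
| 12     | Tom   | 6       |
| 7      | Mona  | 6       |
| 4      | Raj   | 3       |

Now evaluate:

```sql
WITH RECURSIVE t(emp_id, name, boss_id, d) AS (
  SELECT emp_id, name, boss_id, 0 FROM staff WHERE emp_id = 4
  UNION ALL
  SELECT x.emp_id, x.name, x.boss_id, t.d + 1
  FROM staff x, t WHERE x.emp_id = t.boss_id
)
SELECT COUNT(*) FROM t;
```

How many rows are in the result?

Base: emp_id=4 (Raj), boss_id=3, d 0.
Iteration 1: join on emp_id=3 -> Zane (id 3, boss_id=2, d 1).
Iteration 2: join on emp_id=2 -> Grace (id 2, boss_id=1, d 2).
Iteration 3: join on emp_id=1 -> Sara (id 1, boss_id=NULL, d 3).
Iteration 4: boss_id is NULL; no match; recursion stops.
Total rows emitted: 4.

4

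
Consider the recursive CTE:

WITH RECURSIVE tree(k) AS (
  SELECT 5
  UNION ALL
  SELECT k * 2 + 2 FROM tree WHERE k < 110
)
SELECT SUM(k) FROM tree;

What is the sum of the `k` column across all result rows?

207

Base: k=5.
Iteration 1: 5 < 110 holds -> k = 5 * 2 + 2 = 12.
Iteration 2: 12 < 110 holds -> k = 12 * 2 + 2 = 26.
Iteration 3: 26 < 110 holds -> k = 26 * 2 + 2 = 54.
Iteration 4: 54 < 110 holds -> k = 54 * 2 + 2 = 110.
Iteration 5: 110 < 110 fails; recursion stops.
SUM(k) = 5 + 12 + 26 + 54 + 110 = 207.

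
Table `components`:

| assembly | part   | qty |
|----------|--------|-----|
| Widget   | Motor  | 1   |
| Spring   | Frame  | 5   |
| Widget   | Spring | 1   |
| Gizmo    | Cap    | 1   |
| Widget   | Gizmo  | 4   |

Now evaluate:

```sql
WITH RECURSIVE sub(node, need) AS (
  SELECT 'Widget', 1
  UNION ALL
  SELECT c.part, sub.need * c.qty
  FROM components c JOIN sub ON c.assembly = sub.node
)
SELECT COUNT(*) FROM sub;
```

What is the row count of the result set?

Base: (Widget, need=1).
Iteration 1: components of {Widget} -> Gizmo = 1*4 = 4, Motor = 1*1 = 1, Spring = 1*1 = 1.
Iteration 2: components of {Gizmo,Motor,Spring} -> Cap = 4*1 = 4, Frame = 1*5 = 5.
Iteration 3: no further components; recursion stops.
Total rows emitted: 6.

6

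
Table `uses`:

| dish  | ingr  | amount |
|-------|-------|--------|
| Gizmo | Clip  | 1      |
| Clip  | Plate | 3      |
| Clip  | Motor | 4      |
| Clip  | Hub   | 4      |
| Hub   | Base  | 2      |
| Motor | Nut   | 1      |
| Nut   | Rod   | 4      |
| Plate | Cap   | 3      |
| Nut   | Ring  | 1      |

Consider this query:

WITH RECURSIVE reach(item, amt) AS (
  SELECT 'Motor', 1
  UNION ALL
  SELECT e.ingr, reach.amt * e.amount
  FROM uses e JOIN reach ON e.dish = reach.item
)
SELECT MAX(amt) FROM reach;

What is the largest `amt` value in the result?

Base: (Motor, amt=1).
Iteration 1: components of {Motor} -> Nut = 1*1 = 1.
Iteration 2: components of {Nut} -> Ring = 1*1 = 1, Rod = 1*4 = 4.
Iteration 3: no further components; recursion stops.
amt values: 1, 1, 4, 1; the maximum is 4.

4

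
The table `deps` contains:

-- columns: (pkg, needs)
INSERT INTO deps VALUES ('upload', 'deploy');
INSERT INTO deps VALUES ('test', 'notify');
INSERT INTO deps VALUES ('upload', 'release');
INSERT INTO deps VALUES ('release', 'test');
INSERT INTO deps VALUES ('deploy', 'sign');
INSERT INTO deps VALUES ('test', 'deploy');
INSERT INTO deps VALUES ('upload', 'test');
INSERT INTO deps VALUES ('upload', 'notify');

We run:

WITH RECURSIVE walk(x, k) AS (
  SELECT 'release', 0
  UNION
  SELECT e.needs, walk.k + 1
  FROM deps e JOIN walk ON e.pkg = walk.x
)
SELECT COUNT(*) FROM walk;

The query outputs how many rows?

5

Base: (release, k=0).
Iteration 1: edges from {release} -> (test, k=1).
Iteration 2: edges from {test} -> (deploy, k=2), (notify, k=2).
Iteration 3: edges from {deploy,notify} -> (sign, k=3).
Iteration 4: no outgoing edges from {sign}; recursion stops.
Total rows emitted: 5.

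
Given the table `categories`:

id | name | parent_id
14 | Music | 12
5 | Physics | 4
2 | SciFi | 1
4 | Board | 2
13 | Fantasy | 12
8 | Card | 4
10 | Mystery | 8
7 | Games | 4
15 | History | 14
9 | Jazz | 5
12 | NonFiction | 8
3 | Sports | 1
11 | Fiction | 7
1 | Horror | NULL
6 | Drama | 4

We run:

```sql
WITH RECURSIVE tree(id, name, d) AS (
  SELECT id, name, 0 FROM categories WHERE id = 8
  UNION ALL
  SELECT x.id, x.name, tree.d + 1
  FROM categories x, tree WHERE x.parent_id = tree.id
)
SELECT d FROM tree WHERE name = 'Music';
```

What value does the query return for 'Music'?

2

Base: id=8 (Card) at d 0.
Iteration 1: rows with parent_id in {8} -> Mystery (id 10, d 1), NonFiction (id 12, d 1).
Iteration 2: rows with parent_id in {10,12} -> Fantasy (id 13, d 2), Music (id 14, d 2).
Iteration 3: rows with parent_id in {13,14} -> History (id 15, d 3).
Iteration 4: no rows with parent_id in {15}; recursion stops.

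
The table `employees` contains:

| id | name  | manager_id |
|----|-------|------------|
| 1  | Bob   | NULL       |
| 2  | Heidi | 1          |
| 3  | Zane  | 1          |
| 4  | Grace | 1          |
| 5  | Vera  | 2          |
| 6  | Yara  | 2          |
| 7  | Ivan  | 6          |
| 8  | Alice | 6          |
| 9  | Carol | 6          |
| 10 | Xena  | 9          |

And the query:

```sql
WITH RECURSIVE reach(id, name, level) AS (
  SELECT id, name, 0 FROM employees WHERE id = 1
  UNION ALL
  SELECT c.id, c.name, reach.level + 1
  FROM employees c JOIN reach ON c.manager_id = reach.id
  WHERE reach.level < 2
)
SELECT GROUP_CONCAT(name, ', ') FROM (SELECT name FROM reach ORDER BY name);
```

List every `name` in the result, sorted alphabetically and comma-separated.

Base: id=1 (Bob) at level 0.
Iteration 1: rows with manager_id in {1} -> Heidi (id 2, level 1), Zane (id 3, level 1), Grace (id 4, level 1).
Iteration 2: rows with manager_id in {2,3,4} -> Vera (id 5, level 2), Yara (id 6, level 2).
Iteration 3: level < 2 fails for all current rows; recursion stops.

Bob, Grace, Heidi, Vera, Yara, Zane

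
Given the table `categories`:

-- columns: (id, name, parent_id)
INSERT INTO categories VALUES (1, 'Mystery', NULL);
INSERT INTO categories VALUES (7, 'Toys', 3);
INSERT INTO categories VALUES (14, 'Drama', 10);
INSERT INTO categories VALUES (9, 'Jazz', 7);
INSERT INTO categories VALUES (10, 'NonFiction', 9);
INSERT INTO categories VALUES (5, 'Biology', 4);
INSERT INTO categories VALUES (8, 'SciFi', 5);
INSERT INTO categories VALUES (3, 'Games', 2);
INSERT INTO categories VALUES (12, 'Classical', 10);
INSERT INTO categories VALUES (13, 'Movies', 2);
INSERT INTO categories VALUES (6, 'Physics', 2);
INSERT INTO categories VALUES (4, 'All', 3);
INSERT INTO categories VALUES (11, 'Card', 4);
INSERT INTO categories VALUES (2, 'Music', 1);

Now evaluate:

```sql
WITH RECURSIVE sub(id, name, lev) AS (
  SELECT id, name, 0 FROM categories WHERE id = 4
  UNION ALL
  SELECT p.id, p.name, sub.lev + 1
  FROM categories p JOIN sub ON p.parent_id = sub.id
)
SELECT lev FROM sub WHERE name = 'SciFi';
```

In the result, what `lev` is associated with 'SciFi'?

Base: id=4 (All) at lev 0.
Iteration 1: rows with parent_id in {4} -> Biology (id 5, lev 1), Card (id 11, lev 1).
Iteration 2: rows with parent_id in {5,11} -> SciFi (id 8, lev 2).
Iteration 3: no rows with parent_id in {8}; recursion stops.

2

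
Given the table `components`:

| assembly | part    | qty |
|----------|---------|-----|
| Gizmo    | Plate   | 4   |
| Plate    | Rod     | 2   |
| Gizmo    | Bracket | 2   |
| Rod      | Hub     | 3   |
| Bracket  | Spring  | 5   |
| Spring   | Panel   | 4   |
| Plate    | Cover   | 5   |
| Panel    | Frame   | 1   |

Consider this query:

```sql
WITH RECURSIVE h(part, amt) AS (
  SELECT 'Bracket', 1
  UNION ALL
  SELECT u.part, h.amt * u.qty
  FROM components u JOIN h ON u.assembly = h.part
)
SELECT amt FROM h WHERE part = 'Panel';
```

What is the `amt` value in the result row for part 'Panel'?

20

Base: (Bracket, amt=1).
Iteration 1: components of {Bracket} -> Spring = 1*5 = 5.
Iteration 2: components of {Spring} -> Panel = 5*4 = 20.
Iteration 3: components of {Panel} -> Frame = 20*1 = 20.
Iteration 4: no further components; recursion stops.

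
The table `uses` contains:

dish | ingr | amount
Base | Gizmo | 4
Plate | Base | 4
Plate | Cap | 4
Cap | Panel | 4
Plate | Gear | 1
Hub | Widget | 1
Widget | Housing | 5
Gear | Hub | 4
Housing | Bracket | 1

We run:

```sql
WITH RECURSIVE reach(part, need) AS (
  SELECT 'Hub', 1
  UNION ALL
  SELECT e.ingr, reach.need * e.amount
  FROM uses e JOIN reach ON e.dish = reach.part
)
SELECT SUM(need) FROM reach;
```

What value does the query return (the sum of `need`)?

12

Base: (Hub, need=1).
Iteration 1: components of {Hub} -> Widget = 1*1 = 1.
Iteration 2: components of {Widget} -> Housing = 1*5 = 5.
Iteration 3: components of {Housing} -> Bracket = 5*1 = 5.
Iteration 4: no further components; recursion stops.
SUM(need) = 1 + 1 + 5 + 5 = 12.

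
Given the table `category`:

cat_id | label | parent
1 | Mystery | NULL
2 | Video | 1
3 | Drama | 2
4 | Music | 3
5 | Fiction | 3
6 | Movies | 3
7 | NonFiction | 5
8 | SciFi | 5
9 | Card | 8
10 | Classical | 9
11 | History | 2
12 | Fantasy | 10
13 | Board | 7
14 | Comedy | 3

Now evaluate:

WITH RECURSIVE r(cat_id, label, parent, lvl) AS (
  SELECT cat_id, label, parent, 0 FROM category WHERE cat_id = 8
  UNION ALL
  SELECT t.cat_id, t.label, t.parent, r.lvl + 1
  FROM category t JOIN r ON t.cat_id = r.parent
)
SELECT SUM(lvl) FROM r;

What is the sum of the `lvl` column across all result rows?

10

Base: cat_id=8 (SciFi), parent=5, lvl 0.
Iteration 1: join on cat_id=5 -> Fiction (id 5, parent=3, lvl 1).
Iteration 2: join on cat_id=3 -> Drama (id 3, parent=2, lvl 2).
Iteration 3: join on cat_id=2 -> Video (id 2, parent=1, lvl 3).
Iteration 4: join on cat_id=1 -> Mystery (id 1, parent=NULL, lvl 4).
Iteration 5: parent is NULL; no match; recursion stops.
SUM(lvl) = 0 + 1 + 2 + 3 + 4 = 10.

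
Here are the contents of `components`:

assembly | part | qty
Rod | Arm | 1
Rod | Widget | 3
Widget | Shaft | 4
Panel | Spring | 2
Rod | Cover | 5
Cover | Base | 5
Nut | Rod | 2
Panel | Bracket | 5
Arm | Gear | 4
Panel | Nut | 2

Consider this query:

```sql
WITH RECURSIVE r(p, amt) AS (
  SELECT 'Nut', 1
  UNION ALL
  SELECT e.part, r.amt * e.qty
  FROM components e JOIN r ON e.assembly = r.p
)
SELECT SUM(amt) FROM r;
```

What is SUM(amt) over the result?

Base: (Nut, amt=1).
Iteration 1: components of {Nut} -> Rod = 1*2 = 2.
Iteration 2: components of {Rod} -> Arm = 2*1 = 2, Cover = 2*5 = 10, Widget = 2*3 = 6.
Iteration 3: components of {Arm,Cover,Widget} -> Base = 10*5 = 50, Gear = 2*4 = 8, Shaft = 6*4 = 24.
Iteration 4: no further components; recursion stops.
SUM(amt) = 1 + 2 + 6 + 2 + 10 + 24 + 8 + 50 = 103.

103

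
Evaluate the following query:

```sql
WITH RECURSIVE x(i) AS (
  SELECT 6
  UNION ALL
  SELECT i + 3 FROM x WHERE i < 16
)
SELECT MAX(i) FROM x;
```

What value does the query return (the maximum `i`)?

Base: i=6.
Iteration 1: 6 < 16 holds -> i = 6 + 3 = 9.
Iteration 2: 9 < 16 holds -> i = 9 + 3 = 12.
Iteration 3: 12 < 16 holds -> i = 12 + 3 = 15.
Iteration 4: 15 < 16 holds -> i = 15 + 3 = 18.
Iteration 5: 18 < 16 fails; recursion stops.
i values: 6, 9, 12, 15, 18; the maximum is 18.

18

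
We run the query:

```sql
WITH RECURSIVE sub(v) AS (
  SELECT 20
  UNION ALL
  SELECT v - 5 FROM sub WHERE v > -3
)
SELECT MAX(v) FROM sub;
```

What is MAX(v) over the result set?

Base: v=20.
Iteration 1: 20 > -3 holds -> v = 20 - 5 = 15.
Iteration 2: 15 > -3 holds -> v = 15 - 5 = 10.
Iteration 3: 10 > -3 holds -> v = 10 - 5 = 5.
Iteration 4: 5 > -3 holds -> v = 5 - 5 = 0.
Iteration 5: 0 > -3 holds -> v = 0 - 5 = -5.
Iteration 6: -5 > -3 fails; recursion stops.
v values: 20, 15, 10, 5, 0, -5; the maximum is 20.

20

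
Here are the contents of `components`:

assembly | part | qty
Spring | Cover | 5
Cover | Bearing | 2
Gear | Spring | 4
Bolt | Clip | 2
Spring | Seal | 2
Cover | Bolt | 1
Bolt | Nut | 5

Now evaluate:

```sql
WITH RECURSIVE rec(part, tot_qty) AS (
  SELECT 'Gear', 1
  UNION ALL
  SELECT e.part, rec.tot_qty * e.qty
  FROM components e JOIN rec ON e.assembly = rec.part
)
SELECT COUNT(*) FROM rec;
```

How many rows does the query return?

Base: (Gear, tot_qty=1).
Iteration 1: components of {Gear} -> Spring = 1*4 = 4.
Iteration 2: components of {Spring} -> Cover = 4*5 = 20, Seal = 4*2 = 8.
Iteration 3: components of {Cover,Seal} -> Bearing = 20*2 = 40, Bolt = 20*1 = 20.
Iteration 4: components of {Bearing,Bolt} -> Clip = 20*2 = 40, Nut = 20*5 = 100.
Iteration 5: no further components; recursion stops.
Total rows emitted: 8.

8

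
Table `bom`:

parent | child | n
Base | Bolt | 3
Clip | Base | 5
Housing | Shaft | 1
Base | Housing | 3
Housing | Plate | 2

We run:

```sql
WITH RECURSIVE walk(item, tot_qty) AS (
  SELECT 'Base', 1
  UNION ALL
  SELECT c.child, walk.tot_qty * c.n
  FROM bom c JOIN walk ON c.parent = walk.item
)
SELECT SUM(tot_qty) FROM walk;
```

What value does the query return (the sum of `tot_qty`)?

Base: (Base, tot_qty=1).
Iteration 1: components of {Base} -> Bolt = 1*3 = 3, Housing = 1*3 = 3.
Iteration 2: components of {Bolt,Housing} -> Plate = 3*2 = 6, Shaft = 3*1 = 3.
Iteration 3: no further components; recursion stops.
SUM(tot_qty) = 1 + 3 + 3 + 6 + 3 = 16.

16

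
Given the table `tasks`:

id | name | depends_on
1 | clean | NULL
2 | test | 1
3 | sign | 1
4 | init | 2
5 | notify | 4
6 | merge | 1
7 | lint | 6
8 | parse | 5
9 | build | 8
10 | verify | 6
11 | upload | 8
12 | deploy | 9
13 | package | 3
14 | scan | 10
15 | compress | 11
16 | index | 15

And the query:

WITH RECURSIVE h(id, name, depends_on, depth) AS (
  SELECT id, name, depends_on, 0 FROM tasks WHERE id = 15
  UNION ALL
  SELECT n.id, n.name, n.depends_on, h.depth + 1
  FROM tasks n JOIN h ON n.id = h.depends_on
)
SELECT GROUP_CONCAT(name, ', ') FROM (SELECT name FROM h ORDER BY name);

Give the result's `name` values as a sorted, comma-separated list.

clean, compress, init, notify, parse, test, upload

Base: id=15 (compress), depends_on=11, depth 0.
Iteration 1: join on id=11 -> upload (id 11, depends_on=8, depth 1).
Iteration 2: join on id=8 -> parse (id 8, depends_on=5, depth 2).
Iteration 3: join on id=5 -> notify (id 5, depends_on=4, depth 3).
Iteration 4: join on id=4 -> init (id 4, depends_on=2, depth 4).
Iteration 5: join on id=2 -> test (id 2, depends_on=1, depth 5).
Iteration 6: join on id=1 -> clean (id 1, depends_on=NULL, depth 6).
Iteration 7: depends_on is NULL; no match; recursion stops.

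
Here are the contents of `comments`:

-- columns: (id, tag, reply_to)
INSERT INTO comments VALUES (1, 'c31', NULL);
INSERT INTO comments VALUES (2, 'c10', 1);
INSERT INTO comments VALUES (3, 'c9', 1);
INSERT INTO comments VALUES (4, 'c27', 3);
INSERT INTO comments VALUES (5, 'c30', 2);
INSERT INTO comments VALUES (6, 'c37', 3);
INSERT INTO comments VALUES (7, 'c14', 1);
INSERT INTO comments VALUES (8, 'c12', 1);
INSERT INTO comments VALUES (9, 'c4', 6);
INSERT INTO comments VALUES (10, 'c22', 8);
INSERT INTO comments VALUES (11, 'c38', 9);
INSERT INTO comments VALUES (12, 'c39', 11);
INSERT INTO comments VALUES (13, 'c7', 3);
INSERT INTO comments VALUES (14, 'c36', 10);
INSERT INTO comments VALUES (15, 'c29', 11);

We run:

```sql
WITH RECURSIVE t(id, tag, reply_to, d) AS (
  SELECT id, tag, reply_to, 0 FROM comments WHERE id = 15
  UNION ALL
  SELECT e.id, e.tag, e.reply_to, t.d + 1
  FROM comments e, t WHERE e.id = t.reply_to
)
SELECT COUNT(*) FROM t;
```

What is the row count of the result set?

6

Base: id=15 (c29), reply_to=11, d 0.
Iteration 1: join on id=11 -> c38 (id 11, reply_to=9, d 1).
Iteration 2: join on id=9 -> c4 (id 9, reply_to=6, d 2).
Iteration 3: join on id=6 -> c37 (id 6, reply_to=3, d 3).
Iteration 4: join on id=3 -> c9 (id 3, reply_to=1, d 4).
Iteration 5: join on id=1 -> c31 (id 1, reply_to=NULL, d 5).
Iteration 6: reply_to is NULL; no match; recursion stops.
Total rows emitted: 6.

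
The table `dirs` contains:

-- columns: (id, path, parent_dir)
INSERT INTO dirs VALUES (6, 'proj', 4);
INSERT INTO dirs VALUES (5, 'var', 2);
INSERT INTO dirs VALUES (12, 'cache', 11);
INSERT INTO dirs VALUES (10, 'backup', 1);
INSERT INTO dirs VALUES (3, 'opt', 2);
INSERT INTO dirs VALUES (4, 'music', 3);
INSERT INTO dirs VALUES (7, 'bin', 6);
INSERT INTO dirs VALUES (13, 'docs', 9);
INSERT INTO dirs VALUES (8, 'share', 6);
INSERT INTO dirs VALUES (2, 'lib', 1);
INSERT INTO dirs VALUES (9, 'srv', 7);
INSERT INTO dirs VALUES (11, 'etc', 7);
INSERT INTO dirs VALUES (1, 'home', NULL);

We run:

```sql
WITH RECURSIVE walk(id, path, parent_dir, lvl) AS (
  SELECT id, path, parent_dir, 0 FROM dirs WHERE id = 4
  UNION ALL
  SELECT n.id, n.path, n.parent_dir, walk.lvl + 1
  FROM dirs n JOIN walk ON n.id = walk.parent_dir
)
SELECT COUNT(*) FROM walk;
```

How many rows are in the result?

Base: id=4 (music), parent_dir=3, lvl 0.
Iteration 1: join on id=3 -> opt (id 3, parent_dir=2, lvl 1).
Iteration 2: join on id=2 -> lib (id 2, parent_dir=1, lvl 2).
Iteration 3: join on id=1 -> home (id 1, parent_dir=NULL, lvl 3).
Iteration 4: parent_dir is NULL; no match; recursion stops.
Total rows emitted: 4.

4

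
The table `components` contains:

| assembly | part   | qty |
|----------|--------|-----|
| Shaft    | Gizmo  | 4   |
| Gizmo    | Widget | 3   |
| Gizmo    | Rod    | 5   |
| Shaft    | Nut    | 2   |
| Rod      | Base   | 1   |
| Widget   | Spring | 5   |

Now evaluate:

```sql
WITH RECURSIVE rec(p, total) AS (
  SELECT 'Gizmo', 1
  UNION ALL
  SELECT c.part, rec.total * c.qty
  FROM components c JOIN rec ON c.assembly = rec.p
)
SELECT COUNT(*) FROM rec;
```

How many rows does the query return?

5

Base: (Gizmo, total=1).
Iteration 1: components of {Gizmo} -> Rod = 1*5 = 5, Widget = 1*3 = 3.
Iteration 2: components of {Rod,Widget} -> Base = 5*1 = 5, Spring = 3*5 = 15.
Iteration 3: no further components; recursion stops.
Total rows emitted: 5.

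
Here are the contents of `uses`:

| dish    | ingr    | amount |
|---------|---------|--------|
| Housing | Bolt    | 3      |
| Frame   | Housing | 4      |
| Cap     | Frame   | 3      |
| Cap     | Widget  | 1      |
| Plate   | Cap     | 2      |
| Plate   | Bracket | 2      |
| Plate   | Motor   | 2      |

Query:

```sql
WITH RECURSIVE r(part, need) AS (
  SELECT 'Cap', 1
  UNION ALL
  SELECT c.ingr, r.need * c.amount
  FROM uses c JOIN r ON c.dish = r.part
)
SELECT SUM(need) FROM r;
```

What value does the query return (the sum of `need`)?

53

Base: (Cap, need=1).
Iteration 1: components of {Cap} -> Frame = 1*3 = 3, Widget = 1*1 = 1.
Iteration 2: components of {Frame,Widget} -> Housing = 3*4 = 12.
Iteration 3: components of {Housing} -> Bolt = 12*3 = 36.
Iteration 4: no further components; recursion stops.
SUM(need) = 1 + 3 + 1 + 12 + 36 = 53.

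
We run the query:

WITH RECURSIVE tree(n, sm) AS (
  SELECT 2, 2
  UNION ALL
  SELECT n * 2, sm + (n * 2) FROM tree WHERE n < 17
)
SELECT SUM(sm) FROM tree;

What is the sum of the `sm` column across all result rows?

114

Base: n=2, sm=2.
Iteration 1: 2 < 17 holds -> n = 2 * 2 = 4, sm = 2 + 4 = 6.
Iteration 2: 4 < 17 holds -> n = 4 * 2 = 8, sm = 6 + 8 = 14.
Iteration 3: 8 < 17 holds -> n = 8 * 2 = 16, sm = 14 + 16 = 30.
Iteration 4: 16 < 17 holds -> n = 16 * 2 = 32, sm = 30 + 32 = 62.
Iteration 5: 32 < 17 fails; recursion stops.
SUM(sm) = 2 + 6 + 14 + 30 + 62 = 114.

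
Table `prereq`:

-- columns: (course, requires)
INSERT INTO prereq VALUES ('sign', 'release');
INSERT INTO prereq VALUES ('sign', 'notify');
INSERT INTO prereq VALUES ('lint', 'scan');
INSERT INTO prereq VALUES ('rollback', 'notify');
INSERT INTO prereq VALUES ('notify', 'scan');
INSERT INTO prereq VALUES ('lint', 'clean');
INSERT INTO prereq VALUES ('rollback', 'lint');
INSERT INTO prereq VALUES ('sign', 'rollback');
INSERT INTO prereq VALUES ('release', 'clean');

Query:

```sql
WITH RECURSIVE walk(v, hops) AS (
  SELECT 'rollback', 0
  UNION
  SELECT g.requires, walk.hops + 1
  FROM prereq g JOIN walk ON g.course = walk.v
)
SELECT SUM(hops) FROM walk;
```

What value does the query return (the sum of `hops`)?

Base: (rollback, hops=0).
Iteration 1: edges from {rollback} -> (lint, hops=1), (notify, hops=1).
Iteration 2: edges from {lint,notify} -> (clean, hops=2), (scan, hops=2). [UNION drops 1 duplicate row(s)]
Iteration 3: no outgoing edges from {clean,scan}; recursion stops.
SUM(hops) = 0 + 1 + 1 + 2 + 2 = 6.

6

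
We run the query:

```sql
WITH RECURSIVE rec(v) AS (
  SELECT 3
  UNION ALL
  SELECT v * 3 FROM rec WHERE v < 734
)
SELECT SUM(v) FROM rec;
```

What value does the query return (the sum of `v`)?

3279

Base: v=3.
Iteration 1: 3 < 734 holds -> v = 3 * 3 = 9.
Iteration 2: 9 < 734 holds -> v = 9 * 3 = 27.
Iteration 3: 27 < 734 holds -> v = 27 * 3 = 81.
Iteration 4: 81 < 734 holds -> v = 81 * 3 = 243.
Iteration 5: 243 < 734 holds -> v = 243 * 3 = 729.
Iteration 6: 729 < 734 holds -> v = 729 * 3 = 2187.
Iteration 7: 2187 < 734 fails; recursion stops.
SUM(v) = 3 + 9 + 27 + 81 + 243 + 729 + 2187 = 3279.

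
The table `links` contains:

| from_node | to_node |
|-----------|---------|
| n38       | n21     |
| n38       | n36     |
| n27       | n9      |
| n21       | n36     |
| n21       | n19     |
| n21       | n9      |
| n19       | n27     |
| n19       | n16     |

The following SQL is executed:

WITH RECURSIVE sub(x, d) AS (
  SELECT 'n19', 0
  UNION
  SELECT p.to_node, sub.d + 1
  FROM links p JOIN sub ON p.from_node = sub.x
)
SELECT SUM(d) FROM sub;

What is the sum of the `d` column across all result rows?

4

Base: (n19, d=0).
Iteration 1: edges from {n19} -> (n16, d=1), (n27, d=1).
Iteration 2: edges from {n16,n27} -> (n9, d=2).
Iteration 3: no outgoing edges from {n9}; recursion stops.
SUM(d) = 0 + 1 + 1 + 2 = 4.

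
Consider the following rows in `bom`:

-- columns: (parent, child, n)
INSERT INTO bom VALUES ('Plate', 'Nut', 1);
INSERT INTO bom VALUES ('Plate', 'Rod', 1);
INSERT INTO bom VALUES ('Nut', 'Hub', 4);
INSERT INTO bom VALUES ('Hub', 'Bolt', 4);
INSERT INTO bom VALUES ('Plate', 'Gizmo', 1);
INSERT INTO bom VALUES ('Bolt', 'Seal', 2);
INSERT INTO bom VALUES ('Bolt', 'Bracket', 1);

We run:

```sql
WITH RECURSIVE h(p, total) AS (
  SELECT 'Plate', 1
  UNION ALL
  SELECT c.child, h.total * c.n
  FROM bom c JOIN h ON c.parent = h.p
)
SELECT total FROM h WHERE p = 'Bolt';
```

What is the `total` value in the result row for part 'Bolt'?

16

Base: (Plate, total=1).
Iteration 1: components of {Plate} -> Gizmo = 1*1 = 1, Nut = 1*1 = 1, Rod = 1*1 = 1.
Iteration 2: components of {Gizmo,Nut,Rod} -> Hub = 1*4 = 4.
Iteration 3: components of {Hub} -> Bolt = 4*4 = 16.
Iteration 4: components of {Bolt} -> Bracket = 16*1 = 16, Seal = 16*2 = 32.
Iteration 5: no further components; recursion stops.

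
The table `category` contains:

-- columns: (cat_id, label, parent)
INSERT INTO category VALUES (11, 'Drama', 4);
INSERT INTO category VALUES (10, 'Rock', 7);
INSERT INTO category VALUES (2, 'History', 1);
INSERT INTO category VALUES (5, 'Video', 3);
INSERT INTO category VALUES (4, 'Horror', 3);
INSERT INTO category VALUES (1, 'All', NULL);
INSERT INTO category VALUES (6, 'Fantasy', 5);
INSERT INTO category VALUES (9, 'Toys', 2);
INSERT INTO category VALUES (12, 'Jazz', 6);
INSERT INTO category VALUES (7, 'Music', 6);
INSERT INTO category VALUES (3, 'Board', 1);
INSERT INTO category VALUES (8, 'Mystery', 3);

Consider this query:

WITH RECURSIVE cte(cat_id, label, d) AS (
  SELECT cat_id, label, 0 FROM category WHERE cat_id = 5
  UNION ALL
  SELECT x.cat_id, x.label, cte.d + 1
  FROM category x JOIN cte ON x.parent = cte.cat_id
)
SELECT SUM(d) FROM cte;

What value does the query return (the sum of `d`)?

8

Base: cat_id=5 (Video) at d 0.
Iteration 1: rows with parent in {5} -> Fantasy (id 6, d 1).
Iteration 2: rows with parent in {6} -> Music (id 7, d 2), Jazz (id 12, d 2).
Iteration 3: rows with parent in {7,12} -> Rock (id 10, d 3).
Iteration 4: no rows with parent in {10}; recursion stops.
SUM(d) = 0 + 1 + 2 + 2 + 3 = 8.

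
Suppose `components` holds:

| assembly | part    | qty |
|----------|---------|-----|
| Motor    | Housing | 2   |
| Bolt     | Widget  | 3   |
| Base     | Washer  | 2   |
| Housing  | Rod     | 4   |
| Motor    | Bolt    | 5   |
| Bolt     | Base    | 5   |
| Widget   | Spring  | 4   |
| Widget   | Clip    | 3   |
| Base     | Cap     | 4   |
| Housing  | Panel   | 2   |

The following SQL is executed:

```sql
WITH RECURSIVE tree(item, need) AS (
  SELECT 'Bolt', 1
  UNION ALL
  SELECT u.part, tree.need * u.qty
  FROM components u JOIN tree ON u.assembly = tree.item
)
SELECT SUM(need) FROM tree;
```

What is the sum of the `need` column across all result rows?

Base: (Bolt, need=1).
Iteration 1: components of {Bolt} -> Base = 1*5 = 5, Widget = 1*3 = 3.
Iteration 2: components of {Base,Widget} -> Cap = 5*4 = 20, Clip = 3*3 = 9, Spring = 3*4 = 12, Washer = 5*2 = 10.
Iteration 3: no further components; recursion stops.
SUM(need) = 1 + 3 + 5 + 12 + 9 + 10 + 20 = 60.

60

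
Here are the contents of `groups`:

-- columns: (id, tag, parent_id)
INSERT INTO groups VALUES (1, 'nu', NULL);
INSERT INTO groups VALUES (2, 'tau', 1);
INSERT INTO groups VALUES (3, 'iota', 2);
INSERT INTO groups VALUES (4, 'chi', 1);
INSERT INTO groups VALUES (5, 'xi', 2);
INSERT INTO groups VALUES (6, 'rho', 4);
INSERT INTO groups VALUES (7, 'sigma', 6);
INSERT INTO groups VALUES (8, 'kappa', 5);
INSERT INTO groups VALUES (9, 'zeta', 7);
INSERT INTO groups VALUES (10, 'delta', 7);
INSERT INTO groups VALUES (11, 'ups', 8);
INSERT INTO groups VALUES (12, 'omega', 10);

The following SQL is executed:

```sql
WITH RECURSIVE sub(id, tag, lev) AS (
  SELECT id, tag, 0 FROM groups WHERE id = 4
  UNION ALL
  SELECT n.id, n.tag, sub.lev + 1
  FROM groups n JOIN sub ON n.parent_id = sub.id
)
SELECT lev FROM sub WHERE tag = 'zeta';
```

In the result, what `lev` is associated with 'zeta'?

Base: id=4 (chi) at lev 0.
Iteration 1: rows with parent_id in {4} -> rho (id 6, lev 1).
Iteration 2: rows with parent_id in {6} -> sigma (id 7, lev 2).
Iteration 3: rows with parent_id in {7} -> zeta (id 9, lev 3), delta (id 10, lev 3).
Iteration 4: rows with parent_id in {9,10} -> omega (id 12, lev 4).
Iteration 5: no rows with parent_id in {12}; recursion stops.

3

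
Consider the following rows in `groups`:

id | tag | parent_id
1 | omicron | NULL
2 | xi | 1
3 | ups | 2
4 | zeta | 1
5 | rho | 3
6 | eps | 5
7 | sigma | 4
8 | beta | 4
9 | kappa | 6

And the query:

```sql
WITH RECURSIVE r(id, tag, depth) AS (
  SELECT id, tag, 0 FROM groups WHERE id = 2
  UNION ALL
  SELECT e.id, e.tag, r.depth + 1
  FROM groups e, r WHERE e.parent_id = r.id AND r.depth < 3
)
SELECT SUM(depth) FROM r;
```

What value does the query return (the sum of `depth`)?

6

Base: id=2 (xi) at depth 0.
Iteration 1: rows with parent_id in {2} -> ups (id 3, depth 1).
Iteration 2: rows with parent_id in {3} -> rho (id 5, depth 2).
Iteration 3: rows with parent_id in {5} -> eps (id 6, depth 3).
Iteration 4: depth < 3 fails for all current rows; recursion stops.
SUM(depth) = 0 + 1 + 2 + 3 = 6.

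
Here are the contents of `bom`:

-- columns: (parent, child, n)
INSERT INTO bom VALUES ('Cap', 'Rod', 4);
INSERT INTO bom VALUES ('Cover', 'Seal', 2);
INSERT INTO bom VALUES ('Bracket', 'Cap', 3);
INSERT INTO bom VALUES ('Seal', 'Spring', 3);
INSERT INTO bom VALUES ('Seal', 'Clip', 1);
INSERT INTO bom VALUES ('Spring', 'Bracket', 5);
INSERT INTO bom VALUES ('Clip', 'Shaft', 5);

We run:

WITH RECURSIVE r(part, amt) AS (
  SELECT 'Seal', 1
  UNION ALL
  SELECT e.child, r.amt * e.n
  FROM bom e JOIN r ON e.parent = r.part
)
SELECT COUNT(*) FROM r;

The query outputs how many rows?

Base: (Seal, amt=1).
Iteration 1: components of {Seal} -> Clip = 1*1 = 1, Spring = 1*3 = 3.
Iteration 2: components of {Clip,Spring} -> Bracket = 3*5 = 15, Shaft = 1*5 = 5.
Iteration 3: components of {Bracket,Shaft} -> Cap = 15*3 = 45.
Iteration 4: components of {Cap} -> Rod = 45*4 = 180.
Iteration 5: no further components; recursion stops.
Total rows emitted: 7.

7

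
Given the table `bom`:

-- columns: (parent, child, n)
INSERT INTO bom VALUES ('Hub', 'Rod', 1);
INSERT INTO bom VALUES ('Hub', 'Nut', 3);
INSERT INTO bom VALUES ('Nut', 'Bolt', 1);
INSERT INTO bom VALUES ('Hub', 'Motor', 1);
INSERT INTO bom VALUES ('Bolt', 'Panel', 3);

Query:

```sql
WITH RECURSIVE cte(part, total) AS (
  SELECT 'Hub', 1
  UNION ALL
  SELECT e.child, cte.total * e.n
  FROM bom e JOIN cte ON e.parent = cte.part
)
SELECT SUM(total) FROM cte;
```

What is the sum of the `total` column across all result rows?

Base: (Hub, total=1).
Iteration 1: components of {Hub} -> Motor = 1*1 = 1, Nut = 1*3 = 3, Rod = 1*1 = 1.
Iteration 2: components of {Motor,Nut,Rod} -> Bolt = 3*1 = 3.
Iteration 3: components of {Bolt} -> Panel = 3*3 = 9.
Iteration 4: no further components; recursion stops.
SUM(total) = 1 + 1 + 3 + 1 + 3 + 9 = 18.

18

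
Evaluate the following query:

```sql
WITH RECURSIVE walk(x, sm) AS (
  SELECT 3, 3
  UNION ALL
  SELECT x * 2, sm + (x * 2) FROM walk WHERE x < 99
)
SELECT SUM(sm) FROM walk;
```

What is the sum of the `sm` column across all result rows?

Base: x=3, sm=3.
Iteration 1: 3 < 99 holds -> x = 3 * 2 = 6, sm = 3 + 6 = 9.
Iteration 2: 6 < 99 holds -> x = 6 * 2 = 12, sm = 9 + 12 = 21.
Iteration 3: 12 < 99 holds -> x = 12 * 2 = 24, sm = 21 + 24 = 45.
Iteration 4: 24 < 99 holds -> x = 24 * 2 = 48, sm = 45 + 48 = 93.
Iteration 5: 48 < 99 holds -> x = 48 * 2 = 96, sm = 93 + 96 = 189.
Iteration 6: 96 < 99 holds -> x = 96 * 2 = 192, sm = 189 + 192 = 381.
Iteration 7: 192 < 99 fails; recursion stops.
SUM(sm) = 3 + 9 + 21 + 45 + 93 + 189 + 381 = 741.

741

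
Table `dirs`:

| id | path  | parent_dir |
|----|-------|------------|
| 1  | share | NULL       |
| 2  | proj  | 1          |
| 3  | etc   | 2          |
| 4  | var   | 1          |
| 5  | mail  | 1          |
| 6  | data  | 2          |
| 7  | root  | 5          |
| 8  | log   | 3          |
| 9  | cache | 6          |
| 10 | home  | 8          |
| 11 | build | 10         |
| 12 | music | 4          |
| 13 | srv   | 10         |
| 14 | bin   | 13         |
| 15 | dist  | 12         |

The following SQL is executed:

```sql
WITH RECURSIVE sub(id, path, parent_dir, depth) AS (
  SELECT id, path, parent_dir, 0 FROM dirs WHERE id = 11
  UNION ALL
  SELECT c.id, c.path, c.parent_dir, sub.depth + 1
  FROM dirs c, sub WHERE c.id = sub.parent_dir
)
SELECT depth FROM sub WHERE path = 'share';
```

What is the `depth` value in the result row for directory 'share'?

5

Base: id=11 (build), parent_dir=10, depth 0.
Iteration 1: join on id=10 -> home (id 10, parent_dir=8, depth 1).
Iteration 2: join on id=8 -> log (id 8, parent_dir=3, depth 2).
Iteration 3: join on id=3 -> etc (id 3, parent_dir=2, depth 3).
Iteration 4: join on id=2 -> proj (id 2, parent_dir=1, depth 4).
Iteration 5: join on id=1 -> share (id 1, parent_dir=NULL, depth 5).
Iteration 6: parent_dir is NULL; no match; recursion stops.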